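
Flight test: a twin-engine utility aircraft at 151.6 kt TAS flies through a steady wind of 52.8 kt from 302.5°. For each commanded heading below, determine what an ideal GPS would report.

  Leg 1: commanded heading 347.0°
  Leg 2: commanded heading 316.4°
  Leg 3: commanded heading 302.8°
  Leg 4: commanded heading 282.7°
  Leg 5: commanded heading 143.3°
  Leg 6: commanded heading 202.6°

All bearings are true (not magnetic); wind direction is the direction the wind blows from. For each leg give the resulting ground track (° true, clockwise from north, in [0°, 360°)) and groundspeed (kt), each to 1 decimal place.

Leg 1: heading 347.0°; drift +18.0° → track 5.0°, groundspeed 119.8 kt
Leg 2: heading 316.4°; drift +7.2° → track 323.6°, groundspeed 101.1 kt
Leg 3: heading 302.8°; drift +0.2° → track 303.0°, groundspeed 98.8 kt
Leg 4: heading 282.7°; drift -10.0° → track 272.7°, groundspeed 103.5 kt
Leg 5: heading 143.3°; drift -5.3° → track 138.0°, groundspeed 201.8 kt
Leg 6: heading 202.6°; drift -17.9° → track 184.7°, groundspeed 168.9 kt

Leg 1: track=5.0°, groundspeed=119.8 kt
Leg 2: track=323.6°, groundspeed=101.1 kt
Leg 3: track=303.0°, groundspeed=98.8 kt
Leg 4: track=272.7°, groundspeed=103.5 kt
Leg 5: track=138.0°, groundspeed=201.8 kt
Leg 6: track=184.7°, groundspeed=168.9 kt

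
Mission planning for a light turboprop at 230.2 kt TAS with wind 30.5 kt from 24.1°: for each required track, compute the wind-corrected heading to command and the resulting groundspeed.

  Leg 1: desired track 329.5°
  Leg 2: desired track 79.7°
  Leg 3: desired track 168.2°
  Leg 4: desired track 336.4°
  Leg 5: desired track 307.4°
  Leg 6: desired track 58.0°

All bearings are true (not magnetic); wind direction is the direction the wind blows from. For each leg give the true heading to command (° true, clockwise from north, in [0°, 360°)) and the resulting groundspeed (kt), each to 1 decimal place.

Leg 1: heading=335.7°, groundspeed=211.2 kt
Leg 2: heading=73.4°, groundspeed=211.6 kt
Leg 3: heading=163.7°, groundspeed=254.2 kt
Leg 4: heading=342.0°, groundspeed=208.6 kt
Leg 5: heading=314.8°, groundspeed=221.3 kt
Leg 6: heading=53.8°, groundspeed=204.3 kt

Leg 1: desired track 329.5°; wind correction +6.2° → command heading 335.7°, groundspeed 211.2 kt
Leg 2: desired track 79.7°; wind correction -6.3° → command heading 73.4°, groundspeed 211.6 kt
Leg 3: desired track 168.2°; wind correction -4.5° → command heading 163.7°, groundspeed 254.2 kt
Leg 4: desired track 336.4°; wind correction +5.6° → command heading 342.0°, groundspeed 208.6 kt
Leg 5: desired track 307.4°; wind correction +7.4° → command heading 314.8°, groundspeed 221.3 kt
Leg 6: desired track 58.0°; wind correction -4.2° → command heading 53.8°, groundspeed 204.3 kt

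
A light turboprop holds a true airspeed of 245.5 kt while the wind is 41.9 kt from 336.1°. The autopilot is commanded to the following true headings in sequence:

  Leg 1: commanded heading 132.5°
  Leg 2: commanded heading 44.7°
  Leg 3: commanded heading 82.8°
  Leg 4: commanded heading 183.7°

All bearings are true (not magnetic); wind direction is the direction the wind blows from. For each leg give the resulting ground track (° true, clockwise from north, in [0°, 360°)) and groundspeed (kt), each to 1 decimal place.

Leg 1: track=135.9°, groundspeed=284.4 kt
Leg 2: track=54.3°, groundspeed=233.5 kt
Leg 3: track=91.7°, groundspeed=260.6 kt
Leg 4: track=179.8°, groundspeed=283.3 kt

Leg 1: heading 132.5°; drift +3.4° → track 135.9°, groundspeed 284.4 kt
Leg 2: heading 44.7°; drift +9.6° → track 54.3°, groundspeed 233.5 kt
Leg 3: heading 82.8°; drift +8.9° → track 91.7°, groundspeed 260.6 kt
Leg 4: heading 183.7°; drift -3.9° → track 179.8°, groundspeed 283.3 kt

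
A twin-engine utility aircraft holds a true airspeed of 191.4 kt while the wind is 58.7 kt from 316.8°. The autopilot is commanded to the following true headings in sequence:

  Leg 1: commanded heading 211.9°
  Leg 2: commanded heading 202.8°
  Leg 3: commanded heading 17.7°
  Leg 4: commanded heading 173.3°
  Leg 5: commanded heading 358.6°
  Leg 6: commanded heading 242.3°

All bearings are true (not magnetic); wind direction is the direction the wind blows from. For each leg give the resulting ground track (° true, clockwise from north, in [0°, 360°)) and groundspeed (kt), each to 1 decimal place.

Leg 1: heading 211.9°; drift -15.4° → track 196.5°, groundspeed 214.1 kt
Leg 2: heading 202.8°; drift -14.0° → track 188.8°, groundspeed 221.9 kt
Leg 3: heading 17.7°; drift +17.5° → track 35.2°, groundspeed 170.7 kt
Leg 4: heading 173.3°; drift -8.3° → track 165.0°, groundspeed 241.1 kt
Leg 5: heading 358.6°; drift +14.8° → track 13.4°, groundspeed 152.7 kt
Leg 6: heading 242.3°; drift -17.8° → track 224.5°, groundspeed 184.6 kt

Leg 1: track=196.5°, groundspeed=214.1 kt
Leg 2: track=188.8°, groundspeed=221.9 kt
Leg 3: track=35.2°, groundspeed=170.7 kt
Leg 4: track=165.0°, groundspeed=241.1 kt
Leg 5: track=13.4°, groundspeed=152.7 kt
Leg 6: track=224.5°, groundspeed=184.6 kt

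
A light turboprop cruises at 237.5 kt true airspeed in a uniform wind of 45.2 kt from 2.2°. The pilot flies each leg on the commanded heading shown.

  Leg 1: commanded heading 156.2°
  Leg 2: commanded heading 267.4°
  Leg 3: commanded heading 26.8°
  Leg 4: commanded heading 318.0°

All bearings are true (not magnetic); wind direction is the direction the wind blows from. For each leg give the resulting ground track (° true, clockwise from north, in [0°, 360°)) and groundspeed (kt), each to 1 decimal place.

Leg 1: track=160.3°, groundspeed=278.8 kt
Leg 2: track=256.8°, groundspeed=245.5 kt
Leg 3: track=32.3°, groundspeed=197.3 kt
Leg 4: track=309.3°, groundspeed=207.5 kt

Leg 1: heading 156.2°; drift +4.1° → track 160.3°, groundspeed 278.8 kt
Leg 2: heading 267.4°; drift -10.6° → track 256.8°, groundspeed 245.5 kt
Leg 3: heading 26.8°; drift +5.5° → track 32.3°, groundspeed 197.3 kt
Leg 4: heading 318.0°; drift -8.7° → track 309.3°, groundspeed 207.5 kt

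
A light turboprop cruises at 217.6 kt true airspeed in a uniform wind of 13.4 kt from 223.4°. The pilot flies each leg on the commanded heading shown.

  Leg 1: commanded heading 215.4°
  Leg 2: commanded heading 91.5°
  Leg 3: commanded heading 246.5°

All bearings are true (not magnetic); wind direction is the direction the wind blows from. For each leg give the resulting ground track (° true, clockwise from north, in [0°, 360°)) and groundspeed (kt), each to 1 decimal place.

Leg 1: track=214.9°, groundspeed=204.3 kt
Leg 2: track=89.0°, groundspeed=226.8 kt
Leg 3: track=248.0°, groundspeed=205.3 kt

Leg 1: heading 215.4°; drift -0.5° → track 214.9°, groundspeed 204.3 kt
Leg 2: heading 91.5°; drift -2.5° → track 89.0°, groundspeed 226.8 kt
Leg 3: heading 246.5°; drift +1.5° → track 248.0°, groundspeed 205.3 kt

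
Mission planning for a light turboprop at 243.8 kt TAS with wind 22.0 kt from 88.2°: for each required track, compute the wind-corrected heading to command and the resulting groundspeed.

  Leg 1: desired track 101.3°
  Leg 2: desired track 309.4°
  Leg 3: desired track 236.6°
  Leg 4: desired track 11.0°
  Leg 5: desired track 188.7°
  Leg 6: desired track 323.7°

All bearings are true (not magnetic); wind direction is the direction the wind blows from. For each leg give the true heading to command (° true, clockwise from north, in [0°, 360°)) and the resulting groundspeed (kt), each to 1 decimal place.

Leg 1: heading=100.1°, groundspeed=222.3 kt
Leg 2: heading=312.8°, groundspeed=259.9 kt
Leg 3: heading=233.9°, groundspeed=262.3 kt
Leg 4: heading=16.0°, groundspeed=238.0 kt
Leg 5: heading=183.6°, groundspeed=246.8 kt
Leg 6: heading=328.0°, groundspeed=255.6 kt

Leg 1: desired track 101.3°; wind correction -1.2° → command heading 100.1°, groundspeed 222.3 kt
Leg 2: desired track 309.4°; wind correction +3.4° → command heading 312.8°, groundspeed 259.9 kt
Leg 3: desired track 236.6°; wind correction -2.7° → command heading 233.9°, groundspeed 262.3 kt
Leg 4: desired track 11.0°; wind correction +5.0° → command heading 16.0°, groundspeed 238.0 kt
Leg 5: desired track 188.7°; wind correction -5.1° → command heading 183.6°, groundspeed 246.8 kt
Leg 6: desired track 323.7°; wind correction +4.3° → command heading 328.0°, groundspeed 255.6 kt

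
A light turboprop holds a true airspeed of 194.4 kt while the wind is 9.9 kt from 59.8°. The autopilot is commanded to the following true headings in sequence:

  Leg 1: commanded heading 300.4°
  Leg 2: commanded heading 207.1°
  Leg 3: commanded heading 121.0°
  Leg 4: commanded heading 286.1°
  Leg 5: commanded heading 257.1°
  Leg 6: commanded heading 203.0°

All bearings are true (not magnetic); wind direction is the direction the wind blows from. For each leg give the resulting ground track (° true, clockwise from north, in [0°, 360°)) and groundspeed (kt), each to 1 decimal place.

Leg 1: track=297.9°, groundspeed=199.4 kt
Leg 2: track=208.6°, groundspeed=202.8 kt
Leg 3: track=123.6°, groundspeed=189.8 kt
Leg 4: track=284.1°, groundspeed=201.4 kt
Leg 5: track=256.3°, groundspeed=203.9 kt
Leg 6: track=204.7°, groundspeed=202.4 kt

Leg 1: heading 300.4°; drift -2.5° → track 297.9°, groundspeed 199.4 kt
Leg 2: heading 207.1°; drift +1.5° → track 208.6°, groundspeed 202.8 kt
Leg 3: heading 121.0°; drift +2.6° → track 123.6°, groundspeed 189.8 kt
Leg 4: heading 286.1°; drift -2.0° → track 284.1°, groundspeed 201.4 kt
Leg 5: heading 257.1°; drift -0.8° → track 256.3°, groundspeed 203.9 kt
Leg 6: heading 203.0°; drift +1.7° → track 204.7°, groundspeed 202.4 kt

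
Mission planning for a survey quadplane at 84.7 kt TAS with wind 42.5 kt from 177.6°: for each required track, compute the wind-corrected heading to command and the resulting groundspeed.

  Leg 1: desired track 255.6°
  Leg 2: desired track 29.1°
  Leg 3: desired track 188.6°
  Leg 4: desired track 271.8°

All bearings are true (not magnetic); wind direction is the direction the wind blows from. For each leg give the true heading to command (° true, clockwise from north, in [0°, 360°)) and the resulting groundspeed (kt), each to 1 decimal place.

Leg 1: desired track 255.6°; wind correction -29.4° → command heading 226.2°, groundspeed 65.0 kt
Leg 2: desired track 29.1°; wind correction +15.2° → command heading 44.3°, groundspeed 118.0 kt
Leg 3: desired track 188.6°; wind correction -5.5° → command heading 183.1°, groundspeed 42.6 kt
Leg 4: desired track 271.8°; wind correction -30.0° → command heading 241.8°, groundspeed 76.4 kt

Leg 1: heading=226.2°, groundspeed=65.0 kt
Leg 2: heading=44.3°, groundspeed=118.0 kt
Leg 3: heading=183.1°, groundspeed=42.6 kt
Leg 4: heading=241.8°, groundspeed=76.4 kt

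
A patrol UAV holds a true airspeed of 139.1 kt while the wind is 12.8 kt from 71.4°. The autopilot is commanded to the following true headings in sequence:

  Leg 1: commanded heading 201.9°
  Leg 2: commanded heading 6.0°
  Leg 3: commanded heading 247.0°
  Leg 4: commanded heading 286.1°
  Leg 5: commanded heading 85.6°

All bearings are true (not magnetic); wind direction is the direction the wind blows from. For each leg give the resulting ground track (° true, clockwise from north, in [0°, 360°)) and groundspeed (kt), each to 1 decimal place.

Leg 1: track=205.7°, groundspeed=147.7 kt
Leg 2: track=1.0°, groundspeed=134.3 kt
Leg 3: track=247.4°, groundspeed=151.9 kt
Leg 4: track=283.3°, groundspeed=149.8 kt
Leg 5: track=87.0°, groundspeed=126.7 kt

Leg 1: heading 201.9°; drift +3.8° → track 205.7°, groundspeed 147.7 kt
Leg 2: heading 6.0°; drift -5.0° → track 1.0°, groundspeed 134.3 kt
Leg 3: heading 247.0°; drift +0.4° → track 247.4°, groundspeed 151.9 kt
Leg 4: heading 286.1°; drift -2.8° → track 283.3°, groundspeed 149.8 kt
Leg 5: heading 85.6°; drift +1.4° → track 87.0°, groundspeed 126.7 kt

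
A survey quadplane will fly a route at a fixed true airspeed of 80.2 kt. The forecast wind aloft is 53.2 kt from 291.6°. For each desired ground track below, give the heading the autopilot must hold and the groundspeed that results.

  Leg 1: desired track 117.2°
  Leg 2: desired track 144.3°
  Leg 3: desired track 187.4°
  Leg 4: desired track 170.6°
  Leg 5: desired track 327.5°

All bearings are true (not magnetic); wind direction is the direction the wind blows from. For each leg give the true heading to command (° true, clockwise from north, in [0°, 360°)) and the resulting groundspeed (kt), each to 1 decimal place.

Leg 1: desired track 117.2°; wind correction +3.7° → command heading 120.9°, groundspeed 133.0 kt
Leg 2: desired track 144.3°; wind correction +21.0° → command heading 165.3°, groundspeed 119.6 kt
Leg 3: desired track 187.4°; wind correction +40.0° → command heading 227.4°, groundspeed 74.5 kt
Leg 4: desired track 170.6°; wind correction +34.7° → command heading 205.3°, groundspeed 93.4 kt
Leg 5: desired track 327.5°; wind correction -22.9° → command heading 304.6°, groundspeed 30.8 kt

Leg 1: heading=120.9°, groundspeed=133.0 kt
Leg 2: heading=165.3°, groundspeed=119.6 kt
Leg 3: heading=227.4°, groundspeed=74.5 kt
Leg 4: heading=205.3°, groundspeed=93.4 kt
Leg 5: heading=304.6°, groundspeed=30.8 kt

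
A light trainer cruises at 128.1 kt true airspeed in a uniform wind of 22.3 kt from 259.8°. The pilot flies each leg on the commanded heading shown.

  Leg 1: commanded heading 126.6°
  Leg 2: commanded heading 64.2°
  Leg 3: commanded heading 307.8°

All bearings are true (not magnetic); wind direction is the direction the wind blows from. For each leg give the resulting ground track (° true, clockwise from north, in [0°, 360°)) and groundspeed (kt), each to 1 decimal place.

Leg 1: track=120.1°, groundspeed=144.3 kt
Leg 2: track=66.5°, groundspeed=149.7 kt
Leg 3: track=316.1°, groundspeed=114.4 kt

Leg 1: heading 126.6°; drift -6.5° → track 120.1°, groundspeed 144.3 kt
Leg 2: heading 64.2°; drift +2.3° → track 66.5°, groundspeed 149.7 kt
Leg 3: heading 307.8°; drift +8.3° → track 316.1°, groundspeed 114.4 kt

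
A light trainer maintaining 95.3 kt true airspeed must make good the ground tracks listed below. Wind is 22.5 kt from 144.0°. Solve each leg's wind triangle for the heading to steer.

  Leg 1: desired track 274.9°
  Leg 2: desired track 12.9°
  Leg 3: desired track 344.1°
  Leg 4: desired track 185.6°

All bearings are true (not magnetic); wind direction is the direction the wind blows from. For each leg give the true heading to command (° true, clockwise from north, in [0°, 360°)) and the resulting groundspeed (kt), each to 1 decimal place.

Leg 1: heading=264.6°, groundspeed=108.5 kt
Leg 2: heading=23.1°, groundspeed=108.6 kt
Leg 3: heading=348.8°, groundspeed=116.1 kt
Leg 4: heading=176.6°, groundspeed=77.3 kt

Leg 1: desired track 274.9°; wind correction -10.3° → command heading 264.6°, groundspeed 108.5 kt
Leg 2: desired track 12.9°; wind correction +10.2° → command heading 23.1°, groundspeed 108.6 kt
Leg 3: desired track 344.1°; wind correction +4.7° → command heading 348.8°, groundspeed 116.1 kt
Leg 4: desired track 185.6°; wind correction -9.0° → command heading 176.6°, groundspeed 77.3 kt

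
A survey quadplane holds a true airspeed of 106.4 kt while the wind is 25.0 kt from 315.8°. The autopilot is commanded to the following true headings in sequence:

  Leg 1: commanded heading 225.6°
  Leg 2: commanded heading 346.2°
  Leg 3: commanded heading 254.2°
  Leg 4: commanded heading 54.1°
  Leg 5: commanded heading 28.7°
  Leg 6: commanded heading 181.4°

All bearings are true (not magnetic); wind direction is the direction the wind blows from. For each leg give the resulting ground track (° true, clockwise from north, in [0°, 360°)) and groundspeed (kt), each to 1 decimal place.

Leg 1: track=212.4°, groundspeed=109.4 kt
Leg 2: track=354.7°, groundspeed=85.8 kt
Leg 3: track=241.1°, groundspeed=97.0 kt
Leg 4: track=66.8°, groundspeed=112.8 kt
Leg 5: track=42.3°, groundspeed=101.9 kt
Leg 6: track=173.2°, groundspeed=125.2 kt

Leg 1: heading 225.6°; drift -13.2° → track 212.4°, groundspeed 109.4 kt
Leg 2: heading 346.2°; drift +8.5° → track 354.7°, groundspeed 85.8 kt
Leg 3: heading 254.2°; drift -13.1° → track 241.1°, groundspeed 97.0 kt
Leg 4: heading 54.1°; drift +12.7° → track 66.8°, groundspeed 112.8 kt
Leg 5: heading 28.7°; drift +13.6° → track 42.3°, groundspeed 101.9 kt
Leg 6: heading 181.4°; drift -8.2° → track 173.2°, groundspeed 125.2 kt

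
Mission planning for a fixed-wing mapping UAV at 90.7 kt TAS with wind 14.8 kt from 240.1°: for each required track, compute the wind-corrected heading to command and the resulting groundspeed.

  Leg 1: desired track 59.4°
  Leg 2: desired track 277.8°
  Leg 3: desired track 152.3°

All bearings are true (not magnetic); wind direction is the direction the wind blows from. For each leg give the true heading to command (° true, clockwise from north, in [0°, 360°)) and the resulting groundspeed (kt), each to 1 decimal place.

Leg 1: heading=59.3°, groundspeed=105.5 kt
Leg 2: heading=272.1°, groundspeed=78.5 kt
Leg 3: heading=161.7°, groundspeed=88.9 kt

Leg 1: desired track 59.4°; wind correction -0.1° → command heading 59.3°, groundspeed 105.5 kt
Leg 2: desired track 277.8°; wind correction -5.7° → command heading 272.1°, groundspeed 78.5 kt
Leg 3: desired track 152.3°; wind correction +9.4° → command heading 161.7°, groundspeed 88.9 kt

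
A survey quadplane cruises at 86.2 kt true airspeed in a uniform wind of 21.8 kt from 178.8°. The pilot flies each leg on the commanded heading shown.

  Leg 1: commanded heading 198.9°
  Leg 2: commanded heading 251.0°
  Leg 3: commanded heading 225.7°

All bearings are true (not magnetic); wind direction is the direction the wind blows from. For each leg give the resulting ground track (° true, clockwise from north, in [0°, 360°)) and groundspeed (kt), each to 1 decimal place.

Leg 1: track=205.4°, groundspeed=66.2 kt
Leg 2: track=265.6°, groundspeed=82.2 kt
Leg 3: track=238.3°, groundspeed=73.1 kt

Leg 1: heading 198.9°; drift +6.5° → track 205.4°, groundspeed 66.2 kt
Leg 2: heading 251.0°; drift +14.6° → track 265.6°, groundspeed 82.2 kt
Leg 3: heading 225.7°; drift +12.6° → track 238.3°, groundspeed 73.1 kt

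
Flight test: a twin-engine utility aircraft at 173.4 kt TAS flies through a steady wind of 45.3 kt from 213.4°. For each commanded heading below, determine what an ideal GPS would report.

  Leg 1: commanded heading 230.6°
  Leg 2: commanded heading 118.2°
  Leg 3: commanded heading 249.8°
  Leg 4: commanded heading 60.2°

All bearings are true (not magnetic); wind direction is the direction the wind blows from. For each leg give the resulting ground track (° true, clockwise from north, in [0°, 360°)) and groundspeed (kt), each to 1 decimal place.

Leg 1: track=236.5°, groundspeed=130.8 kt
Leg 2: track=103.9°, groundspeed=183.1 kt
Leg 3: track=260.9°, groundspeed=139.6 kt
Leg 4: track=54.7°, groundspeed=214.8 kt

Leg 1: heading 230.6°; drift +5.9° → track 236.5°, groundspeed 130.8 kt
Leg 2: heading 118.2°; drift -14.3° → track 103.9°, groundspeed 183.1 kt
Leg 3: heading 249.8°; drift +11.1° → track 260.9°, groundspeed 139.6 kt
Leg 4: heading 60.2°; drift -5.5° → track 54.7°, groundspeed 214.8 kt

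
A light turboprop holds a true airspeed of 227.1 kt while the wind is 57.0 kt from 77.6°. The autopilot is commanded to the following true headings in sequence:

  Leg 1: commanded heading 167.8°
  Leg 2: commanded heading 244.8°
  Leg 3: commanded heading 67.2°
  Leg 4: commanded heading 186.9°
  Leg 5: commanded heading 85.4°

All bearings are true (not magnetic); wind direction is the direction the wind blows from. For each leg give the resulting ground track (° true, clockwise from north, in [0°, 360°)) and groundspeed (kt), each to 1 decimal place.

Leg 1: track=181.9°, groundspeed=234.3 kt
Leg 2: track=247.4°, groundspeed=283.0 kt
Leg 3: track=63.8°, groundspeed=171.3 kt
Leg 4: track=199.2°, groundspeed=251.8 kt
Leg 5: track=88.0°, groundspeed=170.8 kt

Leg 1: heading 167.8°; drift +14.1° → track 181.9°, groundspeed 234.3 kt
Leg 2: heading 244.8°; drift +2.6° → track 247.4°, groundspeed 283.0 kt
Leg 3: heading 67.2°; drift -3.4° → track 63.8°, groundspeed 171.3 kt
Leg 4: heading 186.9°; drift +12.3° → track 199.2°, groundspeed 251.8 kt
Leg 5: heading 85.4°; drift +2.6° → track 88.0°, groundspeed 170.8 kt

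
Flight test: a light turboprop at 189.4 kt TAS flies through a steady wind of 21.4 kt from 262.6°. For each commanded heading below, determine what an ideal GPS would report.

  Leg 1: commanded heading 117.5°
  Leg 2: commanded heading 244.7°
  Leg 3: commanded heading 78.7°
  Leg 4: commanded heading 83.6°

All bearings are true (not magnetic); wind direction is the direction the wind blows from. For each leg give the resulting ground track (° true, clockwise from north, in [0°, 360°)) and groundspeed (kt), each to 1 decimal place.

Leg 1: heading 117.5°; drift -3.4° → track 114.1°, groundspeed 207.3 kt
Leg 2: heading 244.7°; drift -2.2° → track 242.5°, groundspeed 169.2 kt
Leg 3: heading 78.7°; drift +0.4° → track 79.1°, groundspeed 210.8 kt
Leg 4: heading 83.6°; drift -0.1° → track 83.5°, groundspeed 210.8 kt

Leg 1: track=114.1°, groundspeed=207.3 kt
Leg 2: track=242.5°, groundspeed=169.2 kt
Leg 3: track=79.1°, groundspeed=210.8 kt
Leg 4: track=83.5°, groundspeed=210.8 kt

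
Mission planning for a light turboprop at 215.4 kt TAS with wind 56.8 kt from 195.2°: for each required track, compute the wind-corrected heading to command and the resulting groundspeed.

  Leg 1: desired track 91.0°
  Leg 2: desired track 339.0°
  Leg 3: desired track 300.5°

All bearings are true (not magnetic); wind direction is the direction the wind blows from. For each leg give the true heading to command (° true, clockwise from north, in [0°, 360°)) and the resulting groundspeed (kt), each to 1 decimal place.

Leg 1: heading=105.8°, groundspeed=222.2 kt
Leg 2: heading=330.0°, groundspeed=258.6 kt
Leg 3: heading=285.8°, groundspeed=223.3 kt

Leg 1: desired track 91.0°; wind correction +14.8° → command heading 105.8°, groundspeed 222.2 kt
Leg 2: desired track 339.0°; wind correction -9.0° → command heading 330.0°, groundspeed 258.6 kt
Leg 3: desired track 300.5°; wind correction -14.7° → command heading 285.8°, groundspeed 223.3 kt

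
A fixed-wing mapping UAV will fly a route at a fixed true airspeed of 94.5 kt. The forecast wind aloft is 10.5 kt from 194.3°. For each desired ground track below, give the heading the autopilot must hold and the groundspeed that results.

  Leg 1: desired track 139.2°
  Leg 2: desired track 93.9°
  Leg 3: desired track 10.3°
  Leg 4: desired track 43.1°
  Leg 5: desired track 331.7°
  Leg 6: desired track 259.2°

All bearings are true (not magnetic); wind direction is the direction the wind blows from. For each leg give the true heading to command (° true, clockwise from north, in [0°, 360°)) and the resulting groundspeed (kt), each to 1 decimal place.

Leg 1: heading=144.4°, groundspeed=88.1 kt
Leg 2: heading=100.2°, groundspeed=95.8 kt
Leg 3: heading=9.9°, groundspeed=105.0 kt
Leg 4: heading=46.2°, groundspeed=103.6 kt
Leg 5: heading=327.4°, groundspeed=102.0 kt
Leg 6: heading=253.4°, groundspeed=89.6 kt

Leg 1: desired track 139.2°; wind correction +5.2° → command heading 144.4°, groundspeed 88.1 kt
Leg 2: desired track 93.9°; wind correction +6.3° → command heading 100.2°, groundspeed 95.8 kt
Leg 3: desired track 10.3°; wind correction -0.4° → command heading 9.9°, groundspeed 105.0 kt
Leg 4: desired track 43.1°; wind correction +3.1° → command heading 46.2°, groundspeed 103.6 kt
Leg 5: desired track 331.7°; wind correction -4.3° → command heading 327.4°, groundspeed 102.0 kt
Leg 6: desired track 259.2°; wind correction -5.8° → command heading 253.4°, groundspeed 89.6 kt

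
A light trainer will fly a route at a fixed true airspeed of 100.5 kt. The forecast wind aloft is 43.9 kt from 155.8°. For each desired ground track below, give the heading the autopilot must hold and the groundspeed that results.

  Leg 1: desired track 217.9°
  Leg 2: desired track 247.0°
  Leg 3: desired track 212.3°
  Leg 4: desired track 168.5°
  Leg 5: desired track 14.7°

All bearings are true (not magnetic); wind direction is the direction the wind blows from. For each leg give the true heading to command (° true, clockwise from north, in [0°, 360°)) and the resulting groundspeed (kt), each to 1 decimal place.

Leg 1: desired track 217.9°; wind correction -22.7° → command heading 195.2°, groundspeed 72.2 kt
Leg 2: desired track 247.0°; wind correction -25.9° → command heading 221.1°, groundspeed 91.3 kt
Leg 3: desired track 212.3°; wind correction -21.4° → command heading 190.9°, groundspeed 69.4 kt
Leg 4: desired track 168.5°; wind correction -5.5° → command heading 163.0°, groundspeed 57.2 kt
Leg 5: desired track 14.7°; wind correction +15.9° → command heading 30.6°, groundspeed 130.8 kt

Leg 1: heading=195.2°, groundspeed=72.2 kt
Leg 2: heading=221.1°, groundspeed=91.3 kt
Leg 3: heading=190.9°, groundspeed=69.4 kt
Leg 4: heading=163.0°, groundspeed=57.2 kt
Leg 5: heading=30.6°, groundspeed=130.8 kt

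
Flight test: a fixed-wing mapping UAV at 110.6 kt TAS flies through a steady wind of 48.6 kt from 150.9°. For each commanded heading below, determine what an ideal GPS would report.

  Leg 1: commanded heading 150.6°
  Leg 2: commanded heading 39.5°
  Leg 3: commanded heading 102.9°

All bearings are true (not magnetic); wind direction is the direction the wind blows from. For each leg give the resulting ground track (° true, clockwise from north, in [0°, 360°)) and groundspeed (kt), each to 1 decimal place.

Leg 1: track=150.4°, groundspeed=62.0 kt
Leg 2: track=20.1°, groundspeed=136.1 kt
Leg 3: track=78.1°, groundspeed=86.0 kt

Leg 1: heading 150.6°; drift -0.2° → track 150.4°, groundspeed 62.0 kt
Leg 2: heading 39.5°; drift -19.4° → track 20.1°, groundspeed 136.1 kt
Leg 3: heading 102.9°; drift -24.8° → track 78.1°, groundspeed 86.0 kt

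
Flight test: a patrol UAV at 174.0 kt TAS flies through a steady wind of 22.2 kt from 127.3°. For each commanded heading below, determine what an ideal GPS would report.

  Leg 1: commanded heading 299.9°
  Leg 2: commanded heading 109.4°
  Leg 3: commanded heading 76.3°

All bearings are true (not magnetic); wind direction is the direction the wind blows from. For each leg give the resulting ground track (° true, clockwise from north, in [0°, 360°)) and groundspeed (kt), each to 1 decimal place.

Leg 1: track=300.7°, groundspeed=196.0 kt
Leg 2: track=106.8°, groundspeed=153.0 kt
Leg 3: track=70.1°, groundspeed=161.0 kt

Leg 1: heading 299.9°; drift +0.8° → track 300.7°, groundspeed 196.0 kt
Leg 2: heading 109.4°; drift -2.6° → track 106.8°, groundspeed 153.0 kt
Leg 3: heading 76.3°; drift -6.2° → track 70.1°, groundspeed 161.0 kt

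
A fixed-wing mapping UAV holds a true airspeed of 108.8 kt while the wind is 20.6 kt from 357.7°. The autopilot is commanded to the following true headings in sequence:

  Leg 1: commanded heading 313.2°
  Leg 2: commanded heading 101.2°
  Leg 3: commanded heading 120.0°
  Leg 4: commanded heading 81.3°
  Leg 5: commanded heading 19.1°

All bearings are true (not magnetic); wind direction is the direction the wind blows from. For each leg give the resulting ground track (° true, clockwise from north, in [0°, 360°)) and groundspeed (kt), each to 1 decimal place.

Leg 1: heading 313.2°; drift -8.7° → track 304.5°, groundspeed 95.2 kt
Leg 2: heading 101.2°; drift +10.0° → track 111.2°, groundspeed 115.4 kt
Leg 3: heading 120.0°; drift +8.3° → track 128.3°, groundspeed 121.1 kt
Leg 4: heading 81.3°; drift +10.9° → track 92.2°, groundspeed 108.5 kt
Leg 5: heading 19.1°; drift +4.8° → track 23.9°, groundspeed 89.9 kt

Leg 1: track=304.5°, groundspeed=95.2 kt
Leg 2: track=111.2°, groundspeed=115.4 kt
Leg 3: track=128.3°, groundspeed=121.1 kt
Leg 4: track=92.2°, groundspeed=108.5 kt
Leg 5: track=23.9°, groundspeed=89.9 kt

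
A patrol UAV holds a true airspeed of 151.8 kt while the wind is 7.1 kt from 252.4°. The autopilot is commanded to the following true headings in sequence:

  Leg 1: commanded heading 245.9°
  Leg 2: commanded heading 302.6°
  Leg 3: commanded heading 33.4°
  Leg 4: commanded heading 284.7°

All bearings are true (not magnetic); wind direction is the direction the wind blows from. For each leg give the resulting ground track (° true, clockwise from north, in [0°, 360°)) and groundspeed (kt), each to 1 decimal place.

Leg 1: heading 245.9°; drift -0.3° → track 245.6°, groundspeed 144.7 kt
Leg 2: heading 302.6°; drift +2.1° → track 304.7°, groundspeed 147.4 kt
Leg 3: heading 33.4°; drift +1.6° → track 35.0°, groundspeed 157.4 kt
Leg 4: heading 284.7°; drift +1.5° → track 286.2°, groundspeed 145.8 kt

Leg 1: track=245.6°, groundspeed=144.7 kt
Leg 2: track=304.7°, groundspeed=147.4 kt
Leg 3: track=35.0°, groundspeed=157.4 kt
Leg 4: track=286.2°, groundspeed=145.8 kt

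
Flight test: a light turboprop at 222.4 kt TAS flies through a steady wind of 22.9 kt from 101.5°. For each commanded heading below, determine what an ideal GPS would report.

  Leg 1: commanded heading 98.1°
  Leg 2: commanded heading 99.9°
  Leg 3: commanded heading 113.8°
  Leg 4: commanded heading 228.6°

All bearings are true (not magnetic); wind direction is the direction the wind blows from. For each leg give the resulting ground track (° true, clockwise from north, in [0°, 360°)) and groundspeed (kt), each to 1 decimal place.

Leg 1: track=97.7°, groundspeed=199.5 kt
Leg 2: track=99.7°, groundspeed=199.5 kt
Leg 3: track=115.2°, groundspeed=200.1 kt
Leg 4: track=233.0°, groundspeed=236.9 kt

Leg 1: heading 98.1°; drift -0.4° → track 97.7°, groundspeed 199.5 kt
Leg 2: heading 99.9°; drift -0.2° → track 99.7°, groundspeed 199.5 kt
Leg 3: heading 113.8°; drift +1.4° → track 115.2°, groundspeed 200.1 kt
Leg 4: heading 228.6°; drift +4.4° → track 233.0°, groundspeed 236.9 kt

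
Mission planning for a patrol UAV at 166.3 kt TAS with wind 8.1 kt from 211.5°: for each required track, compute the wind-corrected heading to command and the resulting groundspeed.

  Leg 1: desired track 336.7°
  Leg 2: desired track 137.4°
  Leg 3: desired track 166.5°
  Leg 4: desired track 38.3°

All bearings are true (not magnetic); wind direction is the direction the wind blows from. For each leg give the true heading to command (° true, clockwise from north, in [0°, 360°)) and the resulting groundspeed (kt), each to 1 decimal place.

Leg 1: desired track 336.7°; wind correction -2.3° → command heading 334.4°, groundspeed 170.8 kt
Leg 2: desired track 137.4°; wind correction +2.7° → command heading 140.1°, groundspeed 163.9 kt
Leg 3: desired track 166.5°; wind correction +2.0° → command heading 168.5°, groundspeed 160.5 kt
Leg 4: desired track 38.3°; wind correction +0.3° → command heading 38.6°, groundspeed 174.3 kt

Leg 1: heading=334.4°, groundspeed=170.8 kt
Leg 2: heading=140.1°, groundspeed=163.9 kt
Leg 3: heading=168.5°, groundspeed=160.5 kt
Leg 4: heading=38.6°, groundspeed=174.3 kt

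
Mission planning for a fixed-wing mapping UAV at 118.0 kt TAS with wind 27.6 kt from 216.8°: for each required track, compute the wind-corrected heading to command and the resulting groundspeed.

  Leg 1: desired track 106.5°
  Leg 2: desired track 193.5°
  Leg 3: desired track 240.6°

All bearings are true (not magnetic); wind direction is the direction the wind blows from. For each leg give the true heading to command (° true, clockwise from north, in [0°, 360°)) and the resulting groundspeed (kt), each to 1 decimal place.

Leg 1: desired track 106.5°; wind correction +12.7° → command heading 119.2°, groundspeed 124.7 kt
Leg 2: desired track 193.5°; wind correction +5.3° → command heading 198.8°, groundspeed 92.1 kt
Leg 3: desired track 240.6°; wind correction -5.4° → command heading 235.2°, groundspeed 92.2 kt

Leg 1: heading=119.2°, groundspeed=124.7 kt
Leg 2: heading=198.8°, groundspeed=92.1 kt
Leg 3: heading=235.2°, groundspeed=92.2 kt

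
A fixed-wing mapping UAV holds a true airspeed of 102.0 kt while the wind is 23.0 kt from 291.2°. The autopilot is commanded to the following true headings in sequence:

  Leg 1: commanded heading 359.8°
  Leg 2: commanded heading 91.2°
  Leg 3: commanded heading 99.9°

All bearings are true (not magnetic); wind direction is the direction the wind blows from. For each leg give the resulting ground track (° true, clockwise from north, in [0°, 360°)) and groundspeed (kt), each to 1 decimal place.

Leg 1: track=12.7°, groundspeed=96.0 kt
Leg 2: track=94.8°, groundspeed=123.9 kt
Leg 3: track=102.0°, groundspeed=124.6 kt

Leg 1: heading 359.8°; drift +12.9° → track 12.7°, groundspeed 96.0 kt
Leg 2: heading 91.2°; drift +3.6° → track 94.8°, groundspeed 123.9 kt
Leg 3: heading 99.9°; drift +2.1° → track 102.0°, groundspeed 124.6 kt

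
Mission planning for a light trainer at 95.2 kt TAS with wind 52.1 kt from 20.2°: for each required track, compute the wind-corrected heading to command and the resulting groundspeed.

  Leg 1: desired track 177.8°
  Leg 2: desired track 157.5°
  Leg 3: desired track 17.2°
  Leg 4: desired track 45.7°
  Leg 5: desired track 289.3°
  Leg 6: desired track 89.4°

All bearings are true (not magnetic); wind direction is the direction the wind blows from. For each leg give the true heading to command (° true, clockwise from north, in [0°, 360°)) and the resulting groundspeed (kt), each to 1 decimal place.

Leg 1: desired track 177.8°; wind correction -12.0° → command heading 165.8°, groundspeed 141.3 kt
Leg 2: desired track 157.5°; wind correction -21.8° → command heading 135.7°, groundspeed 126.7 kt
Leg 3: desired track 17.2°; wind correction +1.6° → command heading 18.8°, groundspeed 43.1 kt
Leg 4: desired track 45.7°; wind correction -13.6° → command heading 32.1°, groundspeed 45.5 kt
Leg 5: desired track 289.3°; wind correction +33.2° → command heading 322.5°, groundspeed 80.5 kt
Leg 6: desired track 89.4°; wind correction -30.8° → command heading 58.6°, groundspeed 63.3 kt

Leg 1: heading=165.8°, groundspeed=141.3 kt
Leg 2: heading=135.7°, groundspeed=126.7 kt
Leg 3: heading=18.8°, groundspeed=43.1 kt
Leg 4: heading=32.1°, groundspeed=45.5 kt
Leg 5: heading=322.5°, groundspeed=80.5 kt
Leg 6: heading=58.6°, groundspeed=63.3 kt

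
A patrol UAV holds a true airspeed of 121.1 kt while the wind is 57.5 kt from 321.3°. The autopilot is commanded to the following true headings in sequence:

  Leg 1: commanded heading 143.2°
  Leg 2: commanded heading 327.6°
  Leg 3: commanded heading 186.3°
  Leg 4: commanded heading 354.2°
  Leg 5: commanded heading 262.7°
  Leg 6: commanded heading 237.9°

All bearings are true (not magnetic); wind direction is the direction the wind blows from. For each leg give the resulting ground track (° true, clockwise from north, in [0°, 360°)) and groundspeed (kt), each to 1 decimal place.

Leg 1: track=142.6°, groundspeed=178.6 kt
Leg 2: track=333.2°, groundspeed=64.3 kt
Leg 3: track=172.2°, groundspeed=166.8 kt
Leg 4: track=17.4°, groundspeed=79.2 kt
Leg 5: track=234.4°, groundspeed=103.5 kt
Leg 6: track=211.4°, groundspeed=127.9 kt

Leg 1: heading 143.2°; drift -0.6° → track 142.6°, groundspeed 178.6 kt
Leg 2: heading 327.6°; drift +5.6° → track 333.2°, groundspeed 64.3 kt
Leg 3: heading 186.3°; drift -14.1° → track 172.2°, groundspeed 166.8 kt
Leg 4: heading 354.2°; drift +23.2° → track 17.4°, groundspeed 79.2 kt
Leg 5: heading 262.7°; drift -28.3° → track 234.4°, groundspeed 103.5 kt
Leg 6: heading 237.9°; drift -26.5° → track 211.4°, groundspeed 127.9 kt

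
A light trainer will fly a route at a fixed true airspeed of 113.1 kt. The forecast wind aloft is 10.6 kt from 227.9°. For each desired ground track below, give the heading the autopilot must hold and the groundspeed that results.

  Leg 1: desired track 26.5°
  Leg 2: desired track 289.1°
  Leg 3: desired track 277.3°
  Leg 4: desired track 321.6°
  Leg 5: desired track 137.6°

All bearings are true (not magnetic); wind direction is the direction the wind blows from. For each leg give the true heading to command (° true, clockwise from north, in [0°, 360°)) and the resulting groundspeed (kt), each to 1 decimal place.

Leg 1: desired track 26.5°; wind correction -2.0° → command heading 24.5°, groundspeed 122.9 kt
Leg 2: desired track 289.1°; wind correction -4.7° → command heading 284.4°, groundspeed 107.6 kt
Leg 3: desired track 277.3°; wind correction -4.1° → command heading 273.2°, groundspeed 105.9 kt
Leg 4: desired track 321.6°; wind correction -5.4° → command heading 316.2°, groundspeed 113.3 kt
Leg 5: desired track 137.6°; wind correction +5.4° → command heading 143.0°, groundspeed 112.7 kt

Leg 1: heading=24.5°, groundspeed=122.9 kt
Leg 2: heading=284.4°, groundspeed=107.6 kt
Leg 3: heading=273.2°, groundspeed=105.9 kt
Leg 4: heading=316.2°, groundspeed=113.3 kt
Leg 5: heading=143.0°, groundspeed=112.7 kt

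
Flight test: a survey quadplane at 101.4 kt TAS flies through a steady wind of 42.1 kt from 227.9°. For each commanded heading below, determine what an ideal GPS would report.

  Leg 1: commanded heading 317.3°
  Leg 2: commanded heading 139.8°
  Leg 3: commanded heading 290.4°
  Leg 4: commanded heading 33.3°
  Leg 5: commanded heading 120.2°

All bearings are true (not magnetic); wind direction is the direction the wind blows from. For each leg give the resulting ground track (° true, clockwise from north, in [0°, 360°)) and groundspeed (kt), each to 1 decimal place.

Leg 1: track=339.9°, groundspeed=109.4 kt
Leg 2: track=117.0°, groundspeed=108.5 kt
Leg 3: track=314.9°, groundspeed=90.1 kt
Leg 4: track=37.6°, groundspeed=142.5 kt
Leg 5: track=100.8°, groundspeed=121.0 kt

Leg 1: heading 317.3°; drift +22.6° → track 339.9°, groundspeed 109.4 kt
Leg 2: heading 139.8°; drift -22.8° → track 117.0°, groundspeed 108.5 kt
Leg 3: heading 290.4°; drift +24.5° → track 314.9°, groundspeed 90.1 kt
Leg 4: heading 33.3°; drift +4.3° → track 37.6°, groundspeed 142.5 kt
Leg 5: heading 120.2°; drift -19.4° → track 100.8°, groundspeed 121.0 kt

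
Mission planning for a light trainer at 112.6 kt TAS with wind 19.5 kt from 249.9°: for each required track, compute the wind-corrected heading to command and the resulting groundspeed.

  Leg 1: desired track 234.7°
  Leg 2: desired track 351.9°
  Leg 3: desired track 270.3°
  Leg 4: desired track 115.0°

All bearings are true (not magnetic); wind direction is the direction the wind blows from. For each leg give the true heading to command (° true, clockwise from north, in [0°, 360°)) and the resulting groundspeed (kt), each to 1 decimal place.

Leg 1: heading=237.3°, groundspeed=93.7 kt
Leg 2: heading=342.1°, groundspeed=115.0 kt
Leg 3: heading=266.8°, groundspeed=94.1 kt
Leg 4: heading=122.0°, groundspeed=125.5 kt

Leg 1: desired track 234.7°; wind correction +2.6° → command heading 237.3°, groundspeed 93.7 kt
Leg 2: desired track 351.9°; wind correction -9.8° → command heading 342.1°, groundspeed 115.0 kt
Leg 3: desired track 270.3°; wind correction -3.5° → command heading 266.8°, groundspeed 94.1 kt
Leg 4: desired track 115.0°; wind correction +7.0° → command heading 122.0°, groundspeed 125.5 kt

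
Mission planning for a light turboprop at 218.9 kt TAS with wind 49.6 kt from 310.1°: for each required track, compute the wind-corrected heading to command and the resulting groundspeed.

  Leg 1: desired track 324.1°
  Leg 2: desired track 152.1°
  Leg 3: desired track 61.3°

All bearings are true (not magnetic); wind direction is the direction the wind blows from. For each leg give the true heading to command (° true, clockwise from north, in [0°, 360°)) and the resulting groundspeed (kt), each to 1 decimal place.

Leg 1: heading=321.0°, groundspeed=170.4 kt
Leg 2: heading=157.0°, groundspeed=264.1 kt
Leg 3: heading=49.1°, groundspeed=231.9 kt

Leg 1: desired track 324.1°; wind correction -3.1° → command heading 321.0°, groundspeed 170.4 kt
Leg 2: desired track 152.1°; wind correction +4.9° → command heading 157.0°, groundspeed 264.1 kt
Leg 3: desired track 61.3°; wind correction -12.2° → command heading 49.1°, groundspeed 231.9 kt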